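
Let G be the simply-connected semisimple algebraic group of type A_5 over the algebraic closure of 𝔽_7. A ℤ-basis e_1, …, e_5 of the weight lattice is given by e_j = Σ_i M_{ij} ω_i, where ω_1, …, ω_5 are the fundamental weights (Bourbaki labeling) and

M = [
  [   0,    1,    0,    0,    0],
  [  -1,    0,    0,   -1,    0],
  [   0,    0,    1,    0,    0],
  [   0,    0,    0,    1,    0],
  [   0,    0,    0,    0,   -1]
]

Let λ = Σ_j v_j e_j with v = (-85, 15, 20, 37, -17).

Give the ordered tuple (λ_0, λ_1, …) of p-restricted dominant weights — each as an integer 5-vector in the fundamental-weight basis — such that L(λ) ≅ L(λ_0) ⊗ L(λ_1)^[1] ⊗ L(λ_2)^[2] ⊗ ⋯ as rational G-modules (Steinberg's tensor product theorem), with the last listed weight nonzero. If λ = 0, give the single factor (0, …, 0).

Compute c_i = Σ_j M_{ij} v_j with v = (-85, 15, 20, 37, -17):
  c_1 = (0)·(-85) + (1)·(15) + (0)·(20) + (0)·(37) + (0)·(-17) = 15
  c_2 = (-1)·(-85) + (0)·(15) + (0)·(20) + (-1)·(37) + (0)·(-17) = 48
  c_3 = (0)·(-85) + (0)·(15) + (1)·(20) + (0)·(37) + (0)·(-17) = 20
  c_4 = (0)·(-85) + (0)·(15) + (0)·(20) + (1)·(37) + (0)·(-17) = 37
  c_5 = (0)·(-85) + (0)·(15) + (0)·(20) + (0)·(37) + (-1)·(-17) = 17
Base-7 expansion of each c_i:
  c_1 = 15 = 1·7^0 + 2·7^1
  c_2 = 48 = 6·7^0 + 6·7^1
  c_3 = 20 = 6·7^0 + 2·7^1
  c_4 = 37 = 2·7^0 + 5·7^1
  c_5 = 17 = 3·7^0 + 2·7^1
p-restricted factor λ_0 = (1, 6, 6, 2, 3)
p-restricted factor λ_1 = (2, 6, 2, 5, 2)

((1, 6, 6, 2, 3), (2, 6, 2, 5, 2))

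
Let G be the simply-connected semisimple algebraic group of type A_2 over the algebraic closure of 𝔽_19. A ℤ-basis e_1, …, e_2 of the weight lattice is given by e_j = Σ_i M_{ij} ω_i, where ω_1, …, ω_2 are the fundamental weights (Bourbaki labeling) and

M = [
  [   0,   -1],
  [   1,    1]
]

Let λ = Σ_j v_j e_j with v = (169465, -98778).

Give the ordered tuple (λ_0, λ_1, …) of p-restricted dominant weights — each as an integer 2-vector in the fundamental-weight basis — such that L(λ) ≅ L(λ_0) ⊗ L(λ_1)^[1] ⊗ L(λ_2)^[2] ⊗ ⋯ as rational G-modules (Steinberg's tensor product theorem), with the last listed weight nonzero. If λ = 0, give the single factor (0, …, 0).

ω-coordinates c = M·v, v = (169465, -98778):
  c_1 = 0*169465 + -1*-98778 = 98778
  c_2 = 1*169465 + 1*-98778 = 70687
Expand coordinatewise in base 19:
  c_1 = 98778 = 16·19^0 + 11·19^1 + 7·19^2 + 14·19^3
  c_2 = 70687 = 7·19^0 + 15·19^1 + 5·19^2 + 10·19^3
p-restricted factor λ_0 = (16, 7)
p-restricted factor λ_1 = (11, 15)
p-restricted factor λ_2 = (7, 5)
p-restricted factor λ_3 = (14, 10)

((16, 7), (11, 15), (7, 5), (14, 10))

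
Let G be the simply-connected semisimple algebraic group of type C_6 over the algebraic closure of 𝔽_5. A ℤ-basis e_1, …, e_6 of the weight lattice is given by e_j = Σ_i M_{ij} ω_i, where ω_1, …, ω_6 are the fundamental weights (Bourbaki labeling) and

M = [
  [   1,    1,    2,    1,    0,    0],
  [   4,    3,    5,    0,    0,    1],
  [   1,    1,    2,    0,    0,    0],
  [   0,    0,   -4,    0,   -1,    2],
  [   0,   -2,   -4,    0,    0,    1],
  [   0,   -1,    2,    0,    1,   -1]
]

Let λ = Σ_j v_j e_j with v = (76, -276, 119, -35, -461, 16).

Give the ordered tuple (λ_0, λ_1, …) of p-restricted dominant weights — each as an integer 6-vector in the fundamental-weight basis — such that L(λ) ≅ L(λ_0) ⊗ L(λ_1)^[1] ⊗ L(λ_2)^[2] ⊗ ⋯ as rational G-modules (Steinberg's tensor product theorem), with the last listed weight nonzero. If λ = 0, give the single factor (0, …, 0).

In the fundamental-weight basis, λ has coordinates c = M·v (v = (76, -276, 119, -35, -461, 16)):
  c_1 = 1·76 + (1)·(-276) + 2·119 + (1)·(-35) + (0)·(-461) + 0·16 = 3
  c_2 = 4·76 + (3)·(-276) + 5·119 + (0)·(-35) + (0)·(-461) + 1·16 = 87
  c_3 = 1·76 + (1)·(-276) + 2·119 + (0)·(-35) + (0)·(-461) + 0·16 = 38
  c_4 = 0·76 + (0)·(-276) + (-4)·(119) + (0)·(-35) + (-1)·(-461) + 2·16 = 17
  c_5 = 0·76 + (-2)·(-276) + (-4)·(119) + (0)·(-35) + (0)·(-461) + 1·16 = 92
  c_6 = 0·76 + (-1)·(-276) + 2·119 + (0)·(-35) + (1)·(-461) + (-1)·(16) = 37
Expand coordinatewise in base 5:
  c_1 = 3 = 3·5^0
  c_2 = 87 = 2·5^0 + 2·5^1 + 3·5^2
  c_3 = 38 = 3·5^0 + 2·5^1 + 1·5^2
  c_4 = 17 = 2·5^0 + 3·5^1
  c_5 = 92 = 2·5^0 + 3·5^1 + 3·5^2
  c_6 = 37 = 2·5^0 + 2·5^1 + 1·5^2
Factor λ_0 = (3, 2, 3, 2, 2, 2)
Factor λ_1 = (0, 2, 2, 3, 3, 2)
Factor λ_2 = (0, 3, 1, 0, 3, 1)

((3, 2, 3, 2, 2, 2), (0, 2, 2, 3, 3, 2), (0, 3, 1, 0, 3, 1))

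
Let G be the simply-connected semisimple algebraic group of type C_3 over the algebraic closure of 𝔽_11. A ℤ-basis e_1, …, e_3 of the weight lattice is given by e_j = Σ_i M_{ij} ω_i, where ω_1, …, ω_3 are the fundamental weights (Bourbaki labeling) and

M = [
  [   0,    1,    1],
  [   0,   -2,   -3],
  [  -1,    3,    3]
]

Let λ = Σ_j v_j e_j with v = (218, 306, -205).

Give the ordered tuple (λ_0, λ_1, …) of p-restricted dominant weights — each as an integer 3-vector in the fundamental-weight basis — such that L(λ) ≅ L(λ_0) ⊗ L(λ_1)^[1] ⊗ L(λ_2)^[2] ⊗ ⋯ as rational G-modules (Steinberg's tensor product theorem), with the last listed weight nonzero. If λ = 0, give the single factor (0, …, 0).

ω-coordinates c = M·v, v = (218, 306, -205):
  c_1 = 0·218 + 1·306 + (1)·(-205) = 101
  c_2 = 0·218 + (-2)·(306) + (-3)·(-205) = 3
  c_3 = (-1)·(218) + 3·306 + (3)·(-205) = 85
Expand coordinatewise in base 11:
  c_1 = 101 = 2·11^0 + 9·11^1
  c_2 = 3 = 3·11^0
  c_3 = 85 = 8·11^0 + 7·11^1
Factor λ_0 = (2, 3, 8)
Factor λ_1 = (9, 0, 7)

((2, 3, 8), (9, 0, 7))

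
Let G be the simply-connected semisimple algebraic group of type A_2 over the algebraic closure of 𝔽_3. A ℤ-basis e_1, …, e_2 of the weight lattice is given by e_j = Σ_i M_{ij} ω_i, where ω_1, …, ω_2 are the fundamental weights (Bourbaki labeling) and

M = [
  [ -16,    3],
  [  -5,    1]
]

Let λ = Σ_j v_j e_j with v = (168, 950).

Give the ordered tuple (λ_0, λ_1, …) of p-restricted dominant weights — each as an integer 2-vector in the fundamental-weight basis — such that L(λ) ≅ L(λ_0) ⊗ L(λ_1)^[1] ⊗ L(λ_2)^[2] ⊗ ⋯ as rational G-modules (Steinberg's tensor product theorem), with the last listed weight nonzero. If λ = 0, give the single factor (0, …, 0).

Converting to the ω-basis (c_i = row i of M dotted with v = (168, 950)):
  c_1 = -16*168 + 3*950 = 162
  c_2 = -5*168 + 1*950 = 110
Writing each c_i in base p = 3:
  c_1 = 162 = 0·3^0 + 0·3^1 + 0·3^2 + 0·3^3 + 2·3^4
  c_2 = 110 = 2·3^0 + 0·3^1 + 0·3^2 + 1·3^3 + 1·3^4
λ_0 = (0, 2)
λ_1 = (0, 0)
λ_2 = (0, 0)
λ_3 = (0, 1)
λ_4 = (2, 1)

((0, 2), (0, 0), (0, 0), (0, 1), (2, 1))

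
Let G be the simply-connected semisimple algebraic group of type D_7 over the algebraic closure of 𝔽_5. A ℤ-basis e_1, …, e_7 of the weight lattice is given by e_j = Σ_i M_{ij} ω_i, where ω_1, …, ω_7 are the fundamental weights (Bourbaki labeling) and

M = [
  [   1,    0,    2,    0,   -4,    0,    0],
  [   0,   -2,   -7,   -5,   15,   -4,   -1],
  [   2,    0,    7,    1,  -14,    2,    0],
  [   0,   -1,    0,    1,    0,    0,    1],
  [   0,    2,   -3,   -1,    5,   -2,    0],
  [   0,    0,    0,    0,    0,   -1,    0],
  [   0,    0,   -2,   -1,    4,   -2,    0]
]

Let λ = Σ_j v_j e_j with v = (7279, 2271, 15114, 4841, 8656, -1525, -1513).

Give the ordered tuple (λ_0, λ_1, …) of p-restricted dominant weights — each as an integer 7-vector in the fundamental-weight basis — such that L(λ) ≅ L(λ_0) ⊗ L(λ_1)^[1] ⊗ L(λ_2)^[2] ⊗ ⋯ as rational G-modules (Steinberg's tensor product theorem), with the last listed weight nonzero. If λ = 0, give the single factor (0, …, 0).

Converting to the ω-basis (c_i = row i of M dotted with v = (7279, 2271, 15114, 4841, 8656, -1525, -1513)):
  c_1 = 1*7279 + 0*2271 + 2*15114 + 0*4841 + -4*8656 + 0*-1525 + 0*-1513 = 2883
  c_2 = 0*7279 + -2*2271 + -7*15114 + -5*4841 + 15*8656 + -4*-1525 + -1*-1513 = 2908
  c_3 = 2*7279 + 0*2271 + 7*15114 + 1*4841 + -14*8656 + 2*-1525 + 0*-1513 = 963
  c_4 = 0*7279 + -1*2271 + 0*15114 + 1*4841 + 0*8656 + 0*-1525 + 1*-1513 = 1057
  c_5 = 0*7279 + 2*2271 + -3*15114 + -1*4841 + 5*8656 + -2*-1525 + 0*-1513 = 689
  c_6 = 0*7279 + 0*2271 + 0*15114 + 0*4841 + 0*8656 + -1*-1525 + 0*-1513 = 1525
  c_7 = 0*7279 + 0*2271 + -2*15114 + -1*4841 + 4*8656 + -2*-1525 + 0*-1513 = 2605
Base-5 expansion of each c_i:
  c_1 = 2883 = 3·5^0 + 1·5^1 + 0·5^2 + 3·5^3 + 4·5^4
  c_2 = 2908 = 3·5^0 + 1·5^1 + 1·5^2 + 3·5^3 + 4·5^4
  c_3 = 963 = 3·5^0 + 2·5^1 + 3·5^2 + 2·5^3 + 1·5^4
  c_4 = 1057 = 2·5^0 + 1·5^1 + 2·5^2 + 3·5^3 + 1·5^4
  c_5 = 689 = 4·5^0 + 2·5^1 + 2·5^2 + 0·5^3 + 1·5^4
  c_6 = 1525 = 0·5^0 + 0·5^1 + 1·5^2 + 2·5^3 + 2·5^4
  c_7 = 2605 = 0·5^0 + 1·5^1 + 4·5^2 + 0·5^3 + 4·5^4
λ_0 = (3, 3, 3, 2, 4, 0, 0)
λ_1 = (1, 1, 2, 1, 2, 0, 1)
λ_2 = (0, 1, 3, 2, 2, 1, 4)
λ_3 = (3, 3, 2, 3, 0, 2, 0)
λ_4 = (4, 4, 1, 1, 1, 2, 4)

((3, 3, 3, 2, 4, 0, 0), (1, 1, 2, 1, 2, 0, 1), (0, 1, 3, 2, 2, 1, 4), (3, 3, 2, 3, 0, 2, 0), (4, 4, 1, 1, 1, 2, 4))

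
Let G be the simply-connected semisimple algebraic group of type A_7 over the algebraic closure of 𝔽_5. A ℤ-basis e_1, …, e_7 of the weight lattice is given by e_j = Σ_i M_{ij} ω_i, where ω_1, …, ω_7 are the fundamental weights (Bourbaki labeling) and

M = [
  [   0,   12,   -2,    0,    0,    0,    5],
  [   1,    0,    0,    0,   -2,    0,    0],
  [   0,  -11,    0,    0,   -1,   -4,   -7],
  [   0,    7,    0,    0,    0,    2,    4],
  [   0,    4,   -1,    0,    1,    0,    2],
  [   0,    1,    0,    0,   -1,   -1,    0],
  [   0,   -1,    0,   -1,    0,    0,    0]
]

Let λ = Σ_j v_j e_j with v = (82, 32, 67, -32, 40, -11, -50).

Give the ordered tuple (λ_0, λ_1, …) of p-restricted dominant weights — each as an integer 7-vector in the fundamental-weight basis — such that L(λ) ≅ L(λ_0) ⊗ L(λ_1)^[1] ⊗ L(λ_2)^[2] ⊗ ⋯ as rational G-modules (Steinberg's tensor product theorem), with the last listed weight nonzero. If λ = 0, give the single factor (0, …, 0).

((0, 2, 2, 2, 1, 3, 0),)

Converting to the ω-basis (c_i = row i of M dotted with v = (82, 32, 67, -32, 40, -11, -50)):
  c_1 = (0)·(82) + (12)·(32) + (-2)·(67) + (0)·(-32) + (0)·(40) + (0)·(-11) + (5)·(-50) = 0
  c_2 = (1)·(82) + (0)·(32) + (0)·(67) + (0)·(-32) + (-2)·(40) + (0)·(-11) + (0)·(-50) = 2
  c_3 = (0)·(82) + (-11)·(32) + (0)·(67) + (0)·(-32) + (-1)·(40) + (-4)·(-11) + (-7)·(-50) = 2
  c_4 = (0)·(82) + (7)·(32) + (0)·(67) + (0)·(-32) + (0)·(40) + (2)·(-11) + (4)·(-50) = 2
  c_5 = (0)·(82) + (4)·(32) + (-1)·(67) + (0)·(-32) + (1)·(40) + (0)·(-11) + (2)·(-50) = 1
  c_6 = (0)·(82) + (1)·(32) + (0)·(67) + (0)·(-32) + (-1)·(40) + (-1)·(-11) + (0)·(-50) = 3
  c_7 = (0)·(82) + (-1)·(32) + (0)·(67) + (-1)·(-32) + (0)·(40) + (0)·(-11) + (0)·(-50) = 0
Base-5 expansion of each c_i:
  c_1 = 0
  c_2 = 2 = 2·5^0
  c_3 = 2 = 2·5^0
  c_4 = 2 = 2·5^0
  c_5 = 1 = 1·5^0
  c_6 = 3 = 3·5^0
  c_7 = 0
λ_0 = (0, 2, 2, 2, 1, 3, 0)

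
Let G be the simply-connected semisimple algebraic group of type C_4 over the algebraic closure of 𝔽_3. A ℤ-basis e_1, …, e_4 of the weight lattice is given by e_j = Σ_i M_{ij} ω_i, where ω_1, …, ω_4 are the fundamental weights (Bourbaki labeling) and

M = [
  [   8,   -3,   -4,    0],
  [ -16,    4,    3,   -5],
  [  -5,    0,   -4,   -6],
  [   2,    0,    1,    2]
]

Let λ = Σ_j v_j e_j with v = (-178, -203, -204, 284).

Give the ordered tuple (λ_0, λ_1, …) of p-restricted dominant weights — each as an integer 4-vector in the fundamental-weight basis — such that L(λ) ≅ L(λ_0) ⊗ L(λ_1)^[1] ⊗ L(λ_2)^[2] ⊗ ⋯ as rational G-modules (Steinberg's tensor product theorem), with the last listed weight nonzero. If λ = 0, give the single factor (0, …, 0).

ω-coordinates c = M·v, v = (-178, -203, -204, 284):
  c_1 = (8)·(-178) + (-3)·(-203) + (-4)·(-204) + 0·284 = 1
  c_2 = (-16)·(-178) + (4)·(-203) + (3)·(-204) + (-5)·(284) = 4
  c_3 = (-5)·(-178) + (0)·(-203) + (-4)·(-204) + (-6)·(284) = 2
  c_4 = (2)·(-178) + (0)·(-203) + (1)·(-204) + 2·284 = 8
Expand coordinatewise in base 3:
  c_1 = 1 = 1·3^0
  c_2 = 4 = 1·3^0 + 1·3^1
  c_3 = 2 = 2·3^0
  c_4 = 8 = 2·3^0 + 2·3^1
Factor λ_0 = (1, 1, 2, 2)
Factor λ_1 = (0, 1, 0, 2)

((1, 1, 2, 2), (0, 1, 0, 2))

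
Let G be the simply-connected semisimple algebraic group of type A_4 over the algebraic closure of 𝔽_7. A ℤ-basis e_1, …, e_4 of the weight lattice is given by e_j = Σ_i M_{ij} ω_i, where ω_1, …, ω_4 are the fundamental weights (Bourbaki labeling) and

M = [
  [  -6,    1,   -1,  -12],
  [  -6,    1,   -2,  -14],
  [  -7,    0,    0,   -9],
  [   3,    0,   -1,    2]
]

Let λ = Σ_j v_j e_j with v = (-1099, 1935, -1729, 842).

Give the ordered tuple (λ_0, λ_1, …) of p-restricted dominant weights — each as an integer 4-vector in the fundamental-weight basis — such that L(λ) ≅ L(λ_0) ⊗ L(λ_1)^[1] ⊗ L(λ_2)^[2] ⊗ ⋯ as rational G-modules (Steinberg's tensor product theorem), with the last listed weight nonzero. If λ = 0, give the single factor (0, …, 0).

Change of basis e → ω: c = M·v where v = (-1099, 1935, -1729, 842):
  c_1 = (-6)·(-1099) + (1)·(1935) + (-1)·(-1729) + (-12)·(842) = 154
  c_2 = (-6)·(-1099) + (1)·(1935) + (-2)·(-1729) + (-14)·(842) = 199
  c_3 = (-7)·(-1099) + (0)·(1935) + (0)·(-1729) + (-9)·(842) = 115
  c_4 = (3)·(-1099) + (0)·(1935) + (-1)·(-1729) + (2)·(842) = 116
p = 7; digits c_i = Σ_j d_{ij}·7^j, 0 ≤ d_{ij} < 7:
  c_1 = 154 = 0·7^0 + 1·7^1 + 3·7^2
  c_2 = 199 = 3·7^0 + 0·7^1 + 4·7^2
  c_3 = 115 = 3·7^0 + 2·7^1 + 2·7^2
  c_4 = 116 = 4·7^0 + 2·7^1 + 2·7^2
λ_0 = (0, 3, 3, 4)
λ_1 = (1, 0, 2, 2)
λ_2 = (3, 4, 2, 2)

((0, 3, 3, 4), (1, 0, 2, 2), (3, 4, 2, 2))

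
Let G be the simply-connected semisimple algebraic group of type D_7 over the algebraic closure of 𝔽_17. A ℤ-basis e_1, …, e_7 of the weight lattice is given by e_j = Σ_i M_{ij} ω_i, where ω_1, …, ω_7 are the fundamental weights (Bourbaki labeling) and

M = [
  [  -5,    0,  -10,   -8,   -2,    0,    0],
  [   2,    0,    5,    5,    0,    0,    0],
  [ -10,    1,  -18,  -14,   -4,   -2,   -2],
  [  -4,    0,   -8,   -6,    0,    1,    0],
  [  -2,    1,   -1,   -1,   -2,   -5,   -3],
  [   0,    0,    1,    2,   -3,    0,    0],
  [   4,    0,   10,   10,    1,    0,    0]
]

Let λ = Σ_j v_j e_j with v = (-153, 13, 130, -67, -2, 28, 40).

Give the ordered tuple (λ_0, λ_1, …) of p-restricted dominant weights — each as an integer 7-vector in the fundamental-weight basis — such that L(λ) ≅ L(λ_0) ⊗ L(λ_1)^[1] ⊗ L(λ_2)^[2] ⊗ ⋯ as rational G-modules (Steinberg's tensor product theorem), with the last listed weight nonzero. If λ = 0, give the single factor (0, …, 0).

Compute c_i = Σ_j M_{ij} v_j with v = (-153, 13, 130, -67, -2, 28, 40):
  c_1 = -5*-153 + 0*13 + -10*130 + -8*-67 + -2*-2 + 0*28 + 0*40 = 5
  c_2 = 2*-153 + 0*13 + 5*130 + 5*-67 + 0*-2 + 0*28 + 0*40 = 9
  c_3 = -10*-153 + 1*13 + -18*130 + -14*-67 + -4*-2 + -2*28 + -2*40 = 13
  c_4 = -4*-153 + 0*13 + -8*130 + -6*-67 + 0*-2 + 1*28 + 0*40 = 2
  c_5 = -2*-153 + 1*13 + -1*130 + -1*-67 + -2*-2 + -5*28 + -3*40 = 0
  c_6 = 0*-153 + 0*13 + 1*130 + 2*-67 + -3*-2 + 0*28 + 0*40 = 2
  c_7 = 4*-153 + 0*13 + 10*130 + 10*-67 + 1*-2 + 0*28 + 0*40 = 16
p = 17; digits c_i = Σ_j d_{ij}·17^j, 0 ≤ d_{ij} < 17:
  c_1 = 5 = 5·17^0
  c_2 = 9 = 9·17^0
  c_3 = 13 = 13·17^0
  c_4 = 2 = 2·17^0
  c_5 = 0
  c_6 = 2 = 2·17^0
  c_7 = 16 = 16·17^0
λ_0 = (5, 9, 13, 2, 0, 2, 16)

((5, 9, 13, 2, 0, 2, 16),)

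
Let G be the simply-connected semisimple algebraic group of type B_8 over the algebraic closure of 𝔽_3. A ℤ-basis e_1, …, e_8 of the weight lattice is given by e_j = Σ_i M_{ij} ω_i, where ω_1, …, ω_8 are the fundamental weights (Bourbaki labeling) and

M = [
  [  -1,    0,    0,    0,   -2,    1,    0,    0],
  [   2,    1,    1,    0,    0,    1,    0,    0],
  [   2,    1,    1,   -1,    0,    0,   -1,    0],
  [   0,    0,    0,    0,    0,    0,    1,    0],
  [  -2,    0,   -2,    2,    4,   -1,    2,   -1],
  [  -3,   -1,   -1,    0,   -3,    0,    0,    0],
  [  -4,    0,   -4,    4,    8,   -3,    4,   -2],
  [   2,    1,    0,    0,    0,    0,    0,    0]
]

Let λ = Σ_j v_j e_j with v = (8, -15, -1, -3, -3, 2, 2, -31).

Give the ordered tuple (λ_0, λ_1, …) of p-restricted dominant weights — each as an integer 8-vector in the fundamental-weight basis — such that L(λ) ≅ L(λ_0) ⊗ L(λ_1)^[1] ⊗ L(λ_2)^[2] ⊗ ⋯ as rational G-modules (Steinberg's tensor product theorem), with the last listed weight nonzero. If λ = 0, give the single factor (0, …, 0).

((0, 2, 1, 2, 1, 1, 0, 1),)

Converting to the ω-basis (c_i = row i of M dotted with v = (8, -15, -1, -3, -3, 2, 2, -31)):
  c_1 = (-1)·(8) + (0)·(-15) + (0)·(-1) + (0)·(-3) + (-2)·(-3) + (1)·(2) + (0)·(2) + (0)·(-31) = 0
  c_2 = (2)·(8) + (1)·(-15) + (1)·(-1) + (0)·(-3) + (0)·(-3) + (1)·(2) + (0)·(2) + (0)·(-31) = 2
  c_3 = (2)·(8) + (1)·(-15) + (1)·(-1) + (-1)·(-3) + (0)·(-3) + (0)·(2) + (-1)·(2) + (0)·(-31) = 1
  c_4 = (0)·(8) + (0)·(-15) + (0)·(-1) + (0)·(-3) + (0)·(-3) + (0)·(2) + (1)·(2) + (0)·(-31) = 2
  c_5 = (-2)·(8) + (0)·(-15) + (-2)·(-1) + (2)·(-3) + (4)·(-3) + (-1)·(2) + (2)·(2) + (-1)·(-31) = 1
  c_6 = (-3)·(8) + (-1)·(-15) + (-1)·(-1) + (0)·(-3) + (-3)·(-3) + (0)·(2) + (0)·(2) + (0)·(-31) = 1
  c_7 = (-4)·(8) + (0)·(-15) + (-4)·(-1) + (4)·(-3) + (8)·(-3) + (-3)·(2) + (4)·(2) + (-2)·(-31) = 0
  c_8 = (2)·(8) + (1)·(-15) + (0)·(-1) + (0)·(-3) + (0)·(-3) + (0)·(2) + (0)·(2) + (0)·(-31) = 1
Writing each c_i in base p = 3:
  c_1 = 0
  c_2 = 2 = 2·3^0
  c_3 = 1 = 1·3^0
  c_4 = 2 = 2·3^0
  c_5 = 1 = 1·3^0
  c_6 = 1 = 1·3^0
  c_7 = 0
  c_8 = 1 = 1·3^0
Factor λ_0 = (0, 2, 1, 2, 1, 1, 0, 1)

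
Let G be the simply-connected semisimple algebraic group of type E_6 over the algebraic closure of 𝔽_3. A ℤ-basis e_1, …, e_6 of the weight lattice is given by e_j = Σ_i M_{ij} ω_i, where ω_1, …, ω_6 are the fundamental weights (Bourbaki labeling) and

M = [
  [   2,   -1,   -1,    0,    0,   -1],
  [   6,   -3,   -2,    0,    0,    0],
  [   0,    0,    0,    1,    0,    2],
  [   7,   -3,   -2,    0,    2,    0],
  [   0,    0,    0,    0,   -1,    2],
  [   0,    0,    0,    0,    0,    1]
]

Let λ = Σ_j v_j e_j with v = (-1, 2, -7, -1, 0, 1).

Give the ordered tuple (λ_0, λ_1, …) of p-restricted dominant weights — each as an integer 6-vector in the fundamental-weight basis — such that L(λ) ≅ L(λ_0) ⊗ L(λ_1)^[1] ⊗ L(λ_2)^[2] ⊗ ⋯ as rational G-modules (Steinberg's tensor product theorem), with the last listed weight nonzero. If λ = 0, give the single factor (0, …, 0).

Change of basis e → ω: c = M·v where v = (-1, 2, -7, -1, 0, 1):
  c_1 = 2*-1 + -1*2 + -1*-7 + 0*-1 + 0*0 + -1*1 = 2
  c_2 = 6*-1 + -3*2 + -2*-7 + 0*-1 + 0*0 + 0*1 = 2
  c_3 = 0*-1 + 0*2 + 0*-7 + 1*-1 + 0*0 + 2*1 = 1
  c_4 = 7*-1 + -3*2 + -2*-7 + 0*-1 + 2*0 + 0*1 = 1
  c_5 = 0*-1 + 0*2 + 0*-7 + 0*-1 + -1*0 + 2*1 = 2
  c_6 = 0*-1 + 0*2 + 0*-7 + 0*-1 + 0*0 + 1*1 = 1
Writing each c_i in base p = 3:
  c_1 = 2 = 2·3^0
  c_2 = 2 = 2·3^0
  c_3 = 1 = 1·3^0
  c_4 = 1 = 1·3^0
  c_5 = 2 = 2·3^0
  c_6 = 1 = 1·3^0
Factor λ_0 = (2, 2, 1, 1, 2, 1)

((2, 2, 1, 1, 2, 1),)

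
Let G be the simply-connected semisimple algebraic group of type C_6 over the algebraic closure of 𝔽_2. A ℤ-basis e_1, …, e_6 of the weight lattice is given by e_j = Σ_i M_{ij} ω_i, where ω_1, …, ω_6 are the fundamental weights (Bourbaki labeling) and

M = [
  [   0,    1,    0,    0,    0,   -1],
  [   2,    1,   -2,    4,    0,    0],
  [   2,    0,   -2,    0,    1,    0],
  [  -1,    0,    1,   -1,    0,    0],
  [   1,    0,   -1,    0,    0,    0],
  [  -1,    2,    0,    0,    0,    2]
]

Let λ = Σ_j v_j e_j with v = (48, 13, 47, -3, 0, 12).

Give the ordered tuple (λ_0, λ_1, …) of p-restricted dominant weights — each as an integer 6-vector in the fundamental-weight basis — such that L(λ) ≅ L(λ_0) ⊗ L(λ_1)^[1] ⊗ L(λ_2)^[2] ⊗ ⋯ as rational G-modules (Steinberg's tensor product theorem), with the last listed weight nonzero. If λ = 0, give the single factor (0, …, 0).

Change of basis e → ω: c = M·v where v = (48, 13, 47, -3, 0, 12):
  c_1 = 0·48 + 1·13 + 0·47 + (0)·(-3) + 0·0 + (-1)·(12) = 1
  c_2 = 2·48 + 1·13 + (-2)·(47) + (4)·(-3) + 0·0 + 0·12 = 3
  c_3 = 2·48 + 0·13 + (-2)·(47) + (0)·(-3) + 1·0 + 0·12 = 2
  c_4 = (-1)·(48) + 0·13 + 1·47 + (-1)·(-3) + 0·0 + 0·12 = 2
  c_5 = 1·48 + 0·13 + (-1)·(47) + (0)·(-3) + 0·0 + 0·12 = 1
  c_6 = (-1)·(48) + 2·13 + 0·47 + (0)·(-3) + 0·0 + 2·12 = 2
Expand coordinatewise in base 2:
  c_1 = 1 = 1·2^0
  c_2 = 3 = 1·2^0 + 1·2^1
  c_3 = 2 = 0·2^0 + 1·2^1
  c_4 = 2 = 0·2^0 + 1·2^1
  c_5 = 1 = 1·2^0
  c_6 = 2 = 0·2^0 + 1·2^1
p-restricted factor λ_0 = (1, 1, 0, 0, 1, 0)
p-restricted factor λ_1 = (0, 1, 1, 1, 0, 1)

((1, 1, 0, 0, 1, 0), (0, 1, 1, 1, 0, 1))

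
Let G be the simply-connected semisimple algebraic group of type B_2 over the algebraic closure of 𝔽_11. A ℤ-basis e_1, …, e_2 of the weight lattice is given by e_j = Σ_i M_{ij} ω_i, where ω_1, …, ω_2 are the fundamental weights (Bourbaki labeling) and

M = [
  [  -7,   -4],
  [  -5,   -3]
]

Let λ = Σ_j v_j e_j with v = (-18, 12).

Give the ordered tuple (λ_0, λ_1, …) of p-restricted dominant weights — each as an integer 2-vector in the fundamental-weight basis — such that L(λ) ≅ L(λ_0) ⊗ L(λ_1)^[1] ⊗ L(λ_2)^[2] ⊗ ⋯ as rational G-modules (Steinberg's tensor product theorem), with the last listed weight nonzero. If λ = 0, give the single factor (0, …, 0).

Change of basis e → ω: c = M·v where v = (-18, 12):
  c_1 = -7*-18 + -4*12 = 78
  c_2 = -5*-18 + -3*12 = 54
Expand coordinatewise in base 11:
  c_1 = 78 = 1·11^0 + 7·11^1
  c_2 = 54 = 10·11^0 + 4·11^1
Factor λ_0 = (1, 10)
Factor λ_1 = (7, 4)

((1, 10), (7, 4))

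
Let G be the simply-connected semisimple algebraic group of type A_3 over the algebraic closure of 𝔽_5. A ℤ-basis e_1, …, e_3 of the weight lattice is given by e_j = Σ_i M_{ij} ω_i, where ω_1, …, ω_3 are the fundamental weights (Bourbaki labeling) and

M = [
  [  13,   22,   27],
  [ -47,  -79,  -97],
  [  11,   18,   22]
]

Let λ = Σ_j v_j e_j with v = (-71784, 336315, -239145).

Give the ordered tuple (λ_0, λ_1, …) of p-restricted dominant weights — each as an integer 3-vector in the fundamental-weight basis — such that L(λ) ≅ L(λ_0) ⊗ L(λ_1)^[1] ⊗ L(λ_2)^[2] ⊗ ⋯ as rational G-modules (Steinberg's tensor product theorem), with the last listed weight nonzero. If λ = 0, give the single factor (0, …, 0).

((3, 3, 1), (4, 0, 1), (2, 1, 4), (0, 1, 2), (4, 3, 4), (2, 0, 0))

In the fundamental-weight basis, λ has coordinates c = M·v (v = (-71784, 336315, -239145)):
  c_1 = (13)·(-71784) + (22)·(336315) + (27)·(-239145) = 8823
  c_2 = (-47)·(-71784) + (-79)·(336315) + (-97)·(-239145) = 2028
  c_3 = (11)·(-71784) + (18)·(336315) + (22)·(-239145) = 2856
Expand coordinatewise in base 5:
  c_1 = 8823 = 3·5^0 + 4·5^1 + 2·5^2 + 0·5^3 + 4·5^4 + 2·5^5
  c_2 = 2028 = 3·5^0 + 0·5^1 + 1·5^2 + 1·5^3 + 3·5^4
  c_3 = 2856 = 1·5^0 + 1·5^1 + 4·5^2 + 2·5^3 + 4·5^4
Factor λ_0 = (3, 3, 1)
Factor λ_1 = (4, 0, 1)
Factor λ_2 = (2, 1, 4)
Factor λ_3 = (0, 1, 2)
Factor λ_4 = (4, 3, 4)
Factor λ_5 = (2, 0, 0)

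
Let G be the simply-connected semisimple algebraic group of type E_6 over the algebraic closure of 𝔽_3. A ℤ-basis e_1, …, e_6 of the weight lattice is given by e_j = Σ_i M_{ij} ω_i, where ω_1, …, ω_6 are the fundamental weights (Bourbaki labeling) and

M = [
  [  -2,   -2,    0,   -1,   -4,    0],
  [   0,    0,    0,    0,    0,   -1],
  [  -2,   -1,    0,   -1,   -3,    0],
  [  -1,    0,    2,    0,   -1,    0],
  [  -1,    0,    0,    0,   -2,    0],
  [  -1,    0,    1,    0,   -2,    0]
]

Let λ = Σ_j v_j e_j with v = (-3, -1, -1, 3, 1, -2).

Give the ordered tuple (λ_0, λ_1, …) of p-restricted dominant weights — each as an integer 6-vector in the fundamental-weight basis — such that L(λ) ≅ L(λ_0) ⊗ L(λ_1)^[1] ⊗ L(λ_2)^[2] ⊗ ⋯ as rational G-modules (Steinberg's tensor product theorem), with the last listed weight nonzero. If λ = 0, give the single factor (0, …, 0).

((1, 2, 1, 0, 1, 0),)

Converting to the ω-basis (c_i = row i of M dotted with v = (-3, -1, -1, 3, 1, -2)):
  c_1 = (-2)·(-3) + (-2)·(-1) + (0)·(-1) + (-1)·(3) + (-4)·(1) + (0)·(-2) = 1
  c_2 = (0)·(-3) + (0)·(-1) + (0)·(-1) + 0·3 + 0·1 + (-1)·(-2) = 2
  c_3 = (-2)·(-3) + (-1)·(-1) + (0)·(-1) + (-1)·(3) + (-3)·(1) + (0)·(-2) = 1
  c_4 = (-1)·(-3) + (0)·(-1) + (2)·(-1) + 0·3 + (-1)·(1) + (0)·(-2) = 0
  c_5 = (-1)·(-3) + (0)·(-1) + (0)·(-1) + 0·3 + (-2)·(1) + (0)·(-2) = 1
  c_6 = (-1)·(-3) + (0)·(-1) + (1)·(-1) + 0·3 + (-2)·(1) + (0)·(-2) = 0
p = 3; digits c_i = Σ_j d_{ij}·3^j, 0 ≤ d_{ij} < 3:
  c_1 = 1 = 1·3^0
  c_2 = 2 = 2·3^0
  c_3 = 1 = 1·3^0
  c_4 = 0
  c_5 = 1 = 1·3^0
  c_6 = 0
λ_0 = (1, 2, 1, 0, 1, 0)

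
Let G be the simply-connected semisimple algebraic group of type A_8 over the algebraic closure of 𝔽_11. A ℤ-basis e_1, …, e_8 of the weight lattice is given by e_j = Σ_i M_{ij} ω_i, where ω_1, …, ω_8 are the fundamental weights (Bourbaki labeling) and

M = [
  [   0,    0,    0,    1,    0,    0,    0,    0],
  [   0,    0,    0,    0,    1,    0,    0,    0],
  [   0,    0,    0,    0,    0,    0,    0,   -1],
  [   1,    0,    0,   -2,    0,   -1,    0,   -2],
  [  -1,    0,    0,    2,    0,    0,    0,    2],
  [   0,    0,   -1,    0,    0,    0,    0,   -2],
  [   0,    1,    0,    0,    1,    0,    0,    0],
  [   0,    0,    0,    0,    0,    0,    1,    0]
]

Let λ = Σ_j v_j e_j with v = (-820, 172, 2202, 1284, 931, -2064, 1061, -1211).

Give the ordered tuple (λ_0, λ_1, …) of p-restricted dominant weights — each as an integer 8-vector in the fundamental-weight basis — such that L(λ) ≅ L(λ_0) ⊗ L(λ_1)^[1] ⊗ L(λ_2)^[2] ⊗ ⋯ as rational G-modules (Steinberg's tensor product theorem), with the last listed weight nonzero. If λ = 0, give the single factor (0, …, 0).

ω-coordinates c = M·v, v = (-820, 172, 2202, 1284, 931, -2064, 1061, -1211):
  c_1 = (0)·(-820) + 0·172 + 0·2202 + 1·1284 + 0·931 + (0)·(-2064) + 0·1061 + (0)·(-1211) = 1284
  c_2 = (0)·(-820) + 0·172 + 0·2202 + 0·1284 + 1·931 + (0)·(-2064) + 0·1061 + (0)·(-1211) = 931
  c_3 = (0)·(-820) + 0·172 + 0·2202 + 0·1284 + 0·931 + (0)·(-2064) + 0·1061 + (-1)·(-1211) = 1211
  c_4 = (1)·(-820) + 0·172 + 0·2202 + (-2)·(1284) + 0·931 + (-1)·(-2064) + 0·1061 + (-2)·(-1211) = 1098
  c_5 = (-1)·(-820) + 0·172 + 0·2202 + 2·1284 + 0·931 + (0)·(-2064) + 0·1061 + (2)·(-1211) = 966
  c_6 = (0)·(-820) + 0·172 + (-1)·(2202) + 0·1284 + 0·931 + (0)·(-2064) + 0·1061 + (-2)·(-1211) = 220
  c_7 = (0)·(-820) + 1·172 + 0·2202 + 0·1284 + 1·931 + (0)·(-2064) + 0·1061 + (0)·(-1211) = 1103
  c_8 = (0)·(-820) + 0·172 + 0·2202 + 0·1284 + 0·931 + (0)·(-2064) + 1·1061 + (0)·(-1211) = 1061
Writing each c_i in base p = 11:
  c_1 = 1284 = 8·11^0 + 6·11^1 + 10·11^2
  c_2 = 931 = 7·11^0 + 7·11^1 + 7·11^2
  c_3 = 1211 = 1·11^0 + 0·11^1 + 10·11^2
  c_4 = 1098 = 9·11^0 + 0·11^1 + 9·11^2
  c_5 = 966 = 9·11^0 + 10·11^1 + 7·11^2
  c_6 = 220 = 0·11^0 + 9·11^1 + 1·11^2
  c_7 = 1103 = 3·11^0 + 1·11^1 + 9·11^2
  c_8 = 1061 = 5·11^0 + 8·11^1 + 8·11^2
λ_0 = (8, 7, 1, 9, 9, 0, 3, 5)
λ_1 = (6, 7, 0, 0, 10, 9, 1, 8)
λ_2 = (10, 7, 10, 9, 7, 1, 9, 8)

((8, 7, 1, 9, 9, 0, 3, 5), (6, 7, 0, 0, 10, 9, 1, 8), (10, 7, 10, 9, 7, 1, 9, 8))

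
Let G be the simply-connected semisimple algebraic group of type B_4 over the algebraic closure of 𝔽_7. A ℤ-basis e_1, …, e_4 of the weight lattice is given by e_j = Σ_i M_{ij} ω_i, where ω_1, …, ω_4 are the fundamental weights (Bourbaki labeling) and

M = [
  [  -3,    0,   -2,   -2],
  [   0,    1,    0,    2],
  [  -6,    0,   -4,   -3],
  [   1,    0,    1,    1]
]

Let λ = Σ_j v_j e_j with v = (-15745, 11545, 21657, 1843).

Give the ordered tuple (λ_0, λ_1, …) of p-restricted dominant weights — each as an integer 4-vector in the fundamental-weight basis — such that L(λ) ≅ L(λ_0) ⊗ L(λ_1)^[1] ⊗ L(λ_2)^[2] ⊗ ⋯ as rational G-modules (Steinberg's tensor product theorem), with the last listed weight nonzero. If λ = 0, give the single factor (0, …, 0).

Converting to the ω-basis (c_i = row i of M dotted with v = (-15745, 11545, 21657, 1843)):
  c_1 = (-3)·(-15745) + 0·11545 + (-2)·(21657) + (-2)·(1843) = 235
  c_2 = (0)·(-15745) + 1·11545 + 0·21657 + 2·1843 = 15231
  c_3 = (-6)·(-15745) + 0·11545 + (-4)·(21657) + (-3)·(1843) = 2313
  c_4 = (1)·(-15745) + 0·11545 + 1·21657 + 1·1843 = 7755
Writing each c_i in base p = 7:
  c_1 = 235 = 4·7^0 + 5·7^1 + 4·7^2
  c_2 = 15231 = 6·7^0 + 5·7^1 + 2·7^2 + 2·7^3 + 6·7^4
  c_3 = 2313 = 3·7^0 + 1·7^1 + 5·7^2 + 6·7^3
  c_4 = 7755 = 6·7^0 + 1·7^1 + 4·7^2 + 1·7^3 + 3·7^4
Factor λ_0 = (4, 6, 3, 6)
Factor λ_1 = (5, 5, 1, 1)
Factor λ_2 = (4, 2, 5, 4)
Factor λ_3 = (0, 2, 6, 1)
Factor λ_4 = (0, 6, 0, 3)

((4, 6, 3, 6), (5, 5, 1, 1), (4, 2, 5, 4), (0, 2, 6, 1), (0, 6, 0, 3))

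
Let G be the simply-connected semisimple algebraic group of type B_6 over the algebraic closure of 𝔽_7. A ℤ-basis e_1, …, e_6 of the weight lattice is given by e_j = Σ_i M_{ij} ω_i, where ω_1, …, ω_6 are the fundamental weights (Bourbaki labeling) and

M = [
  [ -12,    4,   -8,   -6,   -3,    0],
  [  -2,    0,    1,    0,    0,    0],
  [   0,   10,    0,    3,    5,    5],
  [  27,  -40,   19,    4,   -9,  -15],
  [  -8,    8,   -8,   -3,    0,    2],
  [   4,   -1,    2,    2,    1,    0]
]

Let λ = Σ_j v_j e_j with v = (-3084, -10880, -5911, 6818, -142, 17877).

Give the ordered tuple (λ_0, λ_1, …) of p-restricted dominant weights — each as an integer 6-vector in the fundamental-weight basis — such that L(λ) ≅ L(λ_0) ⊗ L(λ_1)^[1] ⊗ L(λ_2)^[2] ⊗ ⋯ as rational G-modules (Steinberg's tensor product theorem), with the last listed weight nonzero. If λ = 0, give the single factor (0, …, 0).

((0, 5, 0, 4, 3, 6), (0, 1, 5, 2, 3, 2), (6, 5, 6, 0, 4, 4))

Compute c_i = Σ_j M_{ij} v_j with v = (-3084, -10880, -5911, 6818, -142, 17877):
  c_1 = (-12)·(-3084) + (4)·(-10880) + (-8)·(-5911) + (-6)·(6818) + (-3)·(-142) + (0)·(17877) = 294
  c_2 = (-2)·(-3084) + (0)·(-10880) + (1)·(-5911) + (0)·(6818) + (0)·(-142) + (0)·(17877) = 257
  c_3 = (0)·(-3084) + (10)·(-10880) + (0)·(-5911) + (3)·(6818) + (5)·(-142) + (5)·(17877) = 329
  c_4 = (27)·(-3084) + (-40)·(-10880) + (19)·(-5911) + (4)·(6818) + (-9)·(-142) + (-15)·(17877) = 18
  c_5 = (-8)·(-3084) + (8)·(-10880) + (-8)·(-5911) + (-3)·(6818) + (0)·(-142) + (2)·(17877) = 220
  c_6 = (4)·(-3084) + (-1)·(-10880) + (2)·(-5911) + (2)·(6818) + (1)·(-142) + (0)·(17877) = 216
Writing each c_i in base p = 7:
  c_1 = 294 = 0·7^0 + 0·7^1 + 6·7^2
  c_2 = 257 = 5·7^0 + 1·7^1 + 5·7^2
  c_3 = 329 = 0·7^0 + 5·7^1 + 6·7^2
  c_4 = 18 = 4·7^0 + 2·7^1
  c_5 = 220 = 3·7^0 + 3·7^1 + 4·7^2
  c_6 = 216 = 6·7^0 + 2·7^1 + 4·7^2
Factor λ_0 = (0, 5, 0, 4, 3, 6)
Factor λ_1 = (0, 1, 5, 2, 3, 2)
Factor λ_2 = (6, 5, 6, 0, 4, 4)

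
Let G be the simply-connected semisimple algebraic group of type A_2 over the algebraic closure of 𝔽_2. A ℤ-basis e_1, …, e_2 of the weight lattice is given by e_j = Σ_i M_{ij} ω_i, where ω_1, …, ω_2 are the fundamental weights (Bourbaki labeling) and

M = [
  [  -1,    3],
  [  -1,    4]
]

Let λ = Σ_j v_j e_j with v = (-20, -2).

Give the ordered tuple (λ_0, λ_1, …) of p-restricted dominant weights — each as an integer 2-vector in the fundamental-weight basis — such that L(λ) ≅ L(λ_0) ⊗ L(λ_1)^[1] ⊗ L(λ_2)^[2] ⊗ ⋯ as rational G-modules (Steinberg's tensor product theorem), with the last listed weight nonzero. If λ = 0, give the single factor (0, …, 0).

((0, 0), (1, 0), (1, 1), (1, 1))

Change of basis e → ω: c = M·v where v = (-20, -2):
  c_1 = (-1)·(-20) + (3)·(-2) = 14
  c_2 = (-1)·(-20) + (4)·(-2) = 12
Expand coordinatewise in base 2:
  c_1 = 14 = 0·2^0 + 1·2^1 + 1·2^2 + 1·2^3
  c_2 = 12 = 0·2^0 + 0·2^1 + 1·2^2 + 1·2^3
Factor λ_0 = (0, 0)
Factor λ_1 = (1, 0)
Factor λ_2 = (1, 1)
Factor λ_3 = (1, 1)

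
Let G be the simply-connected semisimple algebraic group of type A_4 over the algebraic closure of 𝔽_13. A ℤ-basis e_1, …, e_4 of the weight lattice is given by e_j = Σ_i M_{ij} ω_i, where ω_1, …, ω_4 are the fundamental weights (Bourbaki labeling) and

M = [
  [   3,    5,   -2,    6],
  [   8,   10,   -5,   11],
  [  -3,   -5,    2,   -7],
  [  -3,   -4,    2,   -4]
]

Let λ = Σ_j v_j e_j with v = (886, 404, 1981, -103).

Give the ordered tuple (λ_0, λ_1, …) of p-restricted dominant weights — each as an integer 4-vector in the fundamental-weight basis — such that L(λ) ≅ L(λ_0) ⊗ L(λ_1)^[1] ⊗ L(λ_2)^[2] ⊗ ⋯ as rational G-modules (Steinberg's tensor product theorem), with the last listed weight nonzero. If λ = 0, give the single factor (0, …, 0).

((7, 12, 5, 9), (7, 6, 0, 7))

Converting to the ω-basis (c_i = row i of M dotted with v = (886, 404, 1981, -103)):
  c_1 = 3*886 + 5*404 + -2*1981 + 6*-103 = 98
  c_2 = 8*886 + 10*404 + -5*1981 + 11*-103 = 90
  c_3 = -3*886 + -5*404 + 2*1981 + -7*-103 = 5
  c_4 = -3*886 + -4*404 + 2*1981 + -4*-103 = 100
Base-13 expansion of each c_i:
  c_1 = 98 = 7·13^0 + 7·13^1
  c_2 = 90 = 12·13^0 + 6·13^1
  c_3 = 5 = 5·13^0
  c_4 = 100 = 9·13^0 + 7·13^1
Factor λ_0 = (7, 12, 5, 9)
Factor λ_1 = (7, 6, 0, 7)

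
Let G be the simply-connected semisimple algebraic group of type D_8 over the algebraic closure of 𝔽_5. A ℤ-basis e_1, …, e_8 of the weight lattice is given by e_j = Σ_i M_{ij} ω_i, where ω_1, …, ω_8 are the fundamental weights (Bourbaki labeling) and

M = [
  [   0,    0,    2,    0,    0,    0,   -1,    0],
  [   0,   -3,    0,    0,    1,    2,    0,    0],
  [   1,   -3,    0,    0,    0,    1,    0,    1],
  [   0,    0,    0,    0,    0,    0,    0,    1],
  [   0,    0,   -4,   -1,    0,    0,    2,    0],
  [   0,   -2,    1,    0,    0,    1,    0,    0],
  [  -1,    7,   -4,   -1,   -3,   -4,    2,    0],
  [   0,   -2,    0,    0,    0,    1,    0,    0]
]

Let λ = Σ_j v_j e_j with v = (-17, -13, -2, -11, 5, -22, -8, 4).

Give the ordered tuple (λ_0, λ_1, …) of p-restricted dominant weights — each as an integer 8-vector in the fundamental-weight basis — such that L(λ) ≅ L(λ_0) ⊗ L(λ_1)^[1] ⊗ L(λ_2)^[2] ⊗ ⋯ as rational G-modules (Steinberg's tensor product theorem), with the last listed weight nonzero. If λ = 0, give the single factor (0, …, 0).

In the fundamental-weight basis, λ has coordinates c = M·v (v = (-17, -13, -2, -11, 5, -22, -8, 4)):
  c_1 = 0*-17 + 0*-13 + 2*-2 + 0*-11 + 0*5 + 0*-22 + -1*-8 + 0*4 = 4
  c_2 = 0*-17 + -3*-13 + 0*-2 + 0*-11 + 1*5 + 2*-22 + 0*-8 + 0*4 = 0
  c_3 = 1*-17 + -3*-13 + 0*-2 + 0*-11 + 0*5 + 1*-22 + 0*-8 + 1*4 = 4
  c_4 = 0*-17 + 0*-13 + 0*-2 + 0*-11 + 0*5 + 0*-22 + 0*-8 + 1*4 = 4
  c_5 = 0*-17 + 0*-13 + -4*-2 + -1*-11 + 0*5 + 0*-22 + 2*-8 + 0*4 = 3
  c_6 = 0*-17 + -2*-13 + 1*-2 + 0*-11 + 0*5 + 1*-22 + 0*-8 + 0*4 = 2
  c_7 = -1*-17 + 7*-13 + -4*-2 + -1*-11 + -3*5 + -4*-22 + 2*-8 + 0*4 = 2
  c_8 = 0*-17 + -2*-13 + 0*-2 + 0*-11 + 0*5 + 1*-22 + 0*-8 + 0*4 = 4
Writing each c_i in base p = 5:
  c_1 = 4 = 4·5^0
  c_2 = 0
  c_3 = 4 = 4·5^0
  c_4 = 4 = 4·5^0
  c_5 = 3 = 3·5^0
  c_6 = 2 = 2·5^0
  c_7 = 2 = 2·5^0
  c_8 = 4 = 4·5^0
Factor λ_0 = (4, 0, 4, 4, 3, 2, 2, 4)

((4, 0, 4, 4, 3, 2, 2, 4),)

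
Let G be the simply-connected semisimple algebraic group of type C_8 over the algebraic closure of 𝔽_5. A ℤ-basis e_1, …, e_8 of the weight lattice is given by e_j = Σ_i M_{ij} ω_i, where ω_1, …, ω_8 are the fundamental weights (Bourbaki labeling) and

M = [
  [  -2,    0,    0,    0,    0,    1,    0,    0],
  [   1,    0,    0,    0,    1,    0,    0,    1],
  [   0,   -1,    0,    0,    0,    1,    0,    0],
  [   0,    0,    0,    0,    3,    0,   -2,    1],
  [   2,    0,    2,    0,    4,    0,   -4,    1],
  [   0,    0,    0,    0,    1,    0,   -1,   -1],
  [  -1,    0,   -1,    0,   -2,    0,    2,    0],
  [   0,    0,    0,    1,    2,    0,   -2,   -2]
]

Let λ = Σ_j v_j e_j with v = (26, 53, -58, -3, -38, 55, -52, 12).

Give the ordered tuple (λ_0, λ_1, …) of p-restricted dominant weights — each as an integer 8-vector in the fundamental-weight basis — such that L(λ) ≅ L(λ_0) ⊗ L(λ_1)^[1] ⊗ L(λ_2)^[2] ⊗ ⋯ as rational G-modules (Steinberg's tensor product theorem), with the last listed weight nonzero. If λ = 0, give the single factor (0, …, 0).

Compute c_i = Σ_j M_{ij} v_j with v = (26, 53, -58, -3, -38, 55, -52, 12):
  c_1 = -2*26 + 0*53 + 0*-58 + 0*-3 + 0*-38 + 1*55 + 0*-52 + 0*12 = 3
  c_2 = 1*26 + 0*53 + 0*-58 + 0*-3 + 1*-38 + 0*55 + 0*-52 + 1*12 = 0
  c_3 = 0*26 + -1*53 + 0*-58 + 0*-3 + 0*-38 + 1*55 + 0*-52 + 0*12 = 2
  c_4 = 0*26 + 0*53 + 0*-58 + 0*-3 + 3*-38 + 0*55 + -2*-52 + 1*12 = 2
  c_5 = 2*26 + 0*53 + 2*-58 + 0*-3 + 4*-38 + 0*55 + -4*-52 + 1*12 = 4
  c_6 = 0*26 + 0*53 + 0*-58 + 0*-3 + 1*-38 + 0*55 + -1*-52 + -1*12 = 2
  c_7 = -1*26 + 0*53 + -1*-58 + 0*-3 + -2*-38 + 0*55 + 2*-52 + 0*12 = 4
  c_8 = 0*26 + 0*53 + 0*-58 + 1*-3 + 2*-38 + 0*55 + -2*-52 + -2*12 = 1
p = 5; digits c_i = Σ_j d_{ij}·5^j, 0 ≤ d_{ij} < 5:
  c_1 = 3 = 3·5^0
  c_2 = 0
  c_3 = 2 = 2·5^0
  c_4 = 2 = 2·5^0
  c_5 = 4 = 4·5^0
  c_6 = 2 = 2·5^0
  c_7 = 4 = 4·5^0
  c_8 = 1 = 1·5^0
p-restricted factor λ_0 = (3, 0, 2, 2, 4, 2, 4, 1)

((3, 0, 2, 2, 4, 2, 4, 1),)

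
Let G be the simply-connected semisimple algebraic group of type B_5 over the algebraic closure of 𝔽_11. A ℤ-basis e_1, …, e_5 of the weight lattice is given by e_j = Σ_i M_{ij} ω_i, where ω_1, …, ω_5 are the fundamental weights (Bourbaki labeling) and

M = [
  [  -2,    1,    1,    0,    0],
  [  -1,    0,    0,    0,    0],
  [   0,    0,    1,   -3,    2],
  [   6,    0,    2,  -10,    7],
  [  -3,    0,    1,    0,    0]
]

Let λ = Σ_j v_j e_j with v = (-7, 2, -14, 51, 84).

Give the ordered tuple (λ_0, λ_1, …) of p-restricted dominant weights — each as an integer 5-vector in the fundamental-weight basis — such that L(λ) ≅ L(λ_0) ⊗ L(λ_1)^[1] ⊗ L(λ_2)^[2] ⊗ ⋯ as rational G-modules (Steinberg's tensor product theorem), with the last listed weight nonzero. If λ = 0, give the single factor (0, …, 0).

ω-coordinates c = M·v, v = (-7, 2, -14, 51, 84):
  c_1 = -2*-7 + 1*2 + 1*-14 + 0*51 + 0*84 = 2
  c_2 = -1*-7 + 0*2 + 0*-14 + 0*51 + 0*84 = 7
  c_3 = 0*-7 + 0*2 + 1*-14 + -3*51 + 2*84 = 1
  c_4 = 6*-7 + 0*2 + 2*-14 + -10*51 + 7*84 = 8
  c_5 = -3*-7 + 0*2 + 1*-14 + 0*51 + 0*84 = 7
Base-11 expansion of each c_i:
  c_1 = 2 = 2·11^0
  c_2 = 7 = 7·11^0
  c_3 = 1 = 1·11^0
  c_4 = 8 = 8·11^0
  c_5 = 7 = 7·11^0
Factor λ_0 = (2, 7, 1, 8, 7)

((2, 7, 1, 8, 7),)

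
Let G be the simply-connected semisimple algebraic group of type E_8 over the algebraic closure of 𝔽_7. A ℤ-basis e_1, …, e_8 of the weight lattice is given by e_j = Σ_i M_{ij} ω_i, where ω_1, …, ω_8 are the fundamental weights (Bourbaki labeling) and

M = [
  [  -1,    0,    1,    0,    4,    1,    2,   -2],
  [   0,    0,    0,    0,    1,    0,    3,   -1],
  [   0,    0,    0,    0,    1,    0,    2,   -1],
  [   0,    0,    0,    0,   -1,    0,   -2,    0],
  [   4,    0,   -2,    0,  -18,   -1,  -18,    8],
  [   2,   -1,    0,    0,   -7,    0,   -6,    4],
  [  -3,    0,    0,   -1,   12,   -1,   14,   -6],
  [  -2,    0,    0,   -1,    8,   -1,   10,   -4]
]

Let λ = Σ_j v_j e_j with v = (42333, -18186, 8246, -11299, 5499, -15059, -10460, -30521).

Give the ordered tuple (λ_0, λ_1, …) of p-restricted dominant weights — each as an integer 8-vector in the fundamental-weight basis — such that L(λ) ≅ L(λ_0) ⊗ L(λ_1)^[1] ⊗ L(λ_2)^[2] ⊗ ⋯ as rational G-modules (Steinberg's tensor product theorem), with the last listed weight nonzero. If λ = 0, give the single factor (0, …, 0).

((1, 6, 1, 0, 2, 2, 3, 4), (5, 4, 1, 5, 6, 5, 3, 4), (5, 3, 0, 6, 6, 4, 6, 1), (2, 6, 2, 2, 2, 0, 5, 2), (5, 1, 6, 6, 5, 2, 0, 1))

ω-coordinates c = M·v, v = (42333, -18186, 8246, -11299, 5499, -15059, -10460, -30521):
  c_1 = -1*42333 + 0*-18186 + 1*8246 + 0*-11299 + 4*5499 + 1*-15059 + 2*-10460 + -2*-30521 = 12972
  c_2 = 0*42333 + 0*-18186 + 0*8246 + 0*-11299 + 1*5499 + 0*-15059 + 3*-10460 + -1*-30521 = 4640
  c_3 = 0*42333 + 0*-18186 + 0*8246 + 0*-11299 + 1*5499 + 0*-15059 + 2*-10460 + -1*-30521 = 15100
  c_4 = 0*42333 + 0*-18186 + 0*8246 + 0*-11299 + -1*5499 + 0*-15059 + -2*-10460 + 0*-30521 = 15421
  c_5 = 4*42333 + 0*-18186 + -2*8246 + 0*-11299 + -18*5499 + -1*-15059 + -18*-10460 + 8*-30521 = 13029
  c_6 = 2*42333 + -1*-18186 + 0*8246 + 0*-11299 + -7*5499 + 0*-15059 + -6*-10460 + 4*-30521 = 5035
  c_7 = -3*42333 + 0*-18186 + 0*8246 + -1*-11299 + 12*5499 + -1*-15059 + 14*-10460 + -6*-30521 = 2033
  c_8 = -2*42333 + 0*-18186 + 0*8246 + -1*-11299 + 8*5499 + -1*-15059 + 10*-10460 + -4*-30521 = 3168
Base-7 expansion of each c_i:
  c_1 = 12972 = 1·7^0 + 5·7^1 + 5·7^2 + 2·7^3 + 5·7^4
  c_2 = 4640 = 6·7^0 + 4·7^1 + 3·7^2 + 6·7^3 + 1·7^4
  c_3 = 15100 = 1·7^0 + 1·7^1 + 0·7^2 + 2·7^3 + 6·7^4
  c_4 = 15421 = 0·7^0 + 5·7^1 + 6·7^2 + 2·7^3 + 6·7^4
  c_5 = 13029 = 2·7^0 + 6·7^1 + 6·7^2 + 2·7^3 + 5·7^4
  c_6 = 5035 = 2·7^0 + 5·7^1 + 4·7^2 + 0·7^3 + 2·7^4
  c_7 = 2033 = 3·7^0 + 3·7^1 + 6·7^2 + 5·7^3
  c_8 = 3168 = 4·7^0 + 4·7^1 + 1·7^2 + 2·7^3 + 1·7^4
Factor λ_0 = (1, 6, 1, 0, 2, 2, 3, 4)
Factor λ_1 = (5, 4, 1, 5, 6, 5, 3, 4)
Factor λ_2 = (5, 3, 0, 6, 6, 4, 6, 1)
Factor λ_3 = (2, 6, 2, 2, 2, 0, 5, 2)
Factor λ_4 = (5, 1, 6, 6, 5, 2, 0, 1)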